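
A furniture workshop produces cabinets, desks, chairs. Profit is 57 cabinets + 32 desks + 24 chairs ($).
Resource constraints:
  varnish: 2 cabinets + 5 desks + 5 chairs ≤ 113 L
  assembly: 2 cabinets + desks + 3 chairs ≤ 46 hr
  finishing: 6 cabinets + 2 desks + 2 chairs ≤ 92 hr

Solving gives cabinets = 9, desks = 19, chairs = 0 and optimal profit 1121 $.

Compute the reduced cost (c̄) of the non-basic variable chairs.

At the optimum: varnish uses 113 of 113 (binding); assembly uses 37 of 46 (slack = 9); finishing uses 92 of 92 (binding).
Since assembly is not tight, its dual is 0.
From A_Bᵀ y = c: 2·y_varnish + 6·y_finishing = 57; 5·y_varnish + 2·y_finishing = 32.
Solving: y_varnish = 3, y_finishing = 8.5.
Reduced cost of chairs: c₃ − yᵀa₃ = 24 − (3·5 + 8.5·2) = 24 − 32 = -8.

-8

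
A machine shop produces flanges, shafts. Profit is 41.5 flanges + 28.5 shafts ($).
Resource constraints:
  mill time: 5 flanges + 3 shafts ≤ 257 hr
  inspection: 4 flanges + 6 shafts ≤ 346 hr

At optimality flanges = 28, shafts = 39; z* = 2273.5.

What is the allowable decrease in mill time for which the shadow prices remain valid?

Binding constraints: mill time, inspection. The basis is B = [[5,3],[4,6]] with det 18.
Per unit decrease in mill time, x* moves by d = (-0.3333, 0.2222).
The basis stays optimal until flanges reaches 0; allowable decrease = 84 hr.

84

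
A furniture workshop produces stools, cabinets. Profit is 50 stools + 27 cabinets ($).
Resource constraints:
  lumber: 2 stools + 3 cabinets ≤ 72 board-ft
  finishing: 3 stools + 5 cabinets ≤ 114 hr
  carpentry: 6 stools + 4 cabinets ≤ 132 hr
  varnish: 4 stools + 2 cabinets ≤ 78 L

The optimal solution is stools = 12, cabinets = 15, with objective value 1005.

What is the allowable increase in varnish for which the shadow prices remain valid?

10

Binding constraints: carpentry, varnish. The basis is B = [[6,4],[4,2]] with det -4.
Per unit increase in varnish, x* moves by d = (1, -1.5).
The basis stays optimal until cabinets reaches 0; allowable increase = 10 L.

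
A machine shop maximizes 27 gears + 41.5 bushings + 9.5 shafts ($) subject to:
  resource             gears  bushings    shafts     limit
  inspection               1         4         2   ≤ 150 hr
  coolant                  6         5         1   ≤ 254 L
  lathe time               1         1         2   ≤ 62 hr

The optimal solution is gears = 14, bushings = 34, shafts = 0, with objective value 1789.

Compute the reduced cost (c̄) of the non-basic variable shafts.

Binding: inspection and coolant. Non-binding: lathe time (14 unused).
By complementary slackness, y = 0 for the non-binding constraint.
The binding rows give the dual system: 1·y_inspection + 6·y_coolant = 27 and 4·y_inspection + 5·y_coolant = 41.5.
This yields shadow prices y_inspection = 6, y_coolant = 3.5.
Reduced cost of shafts: c₃ − yᵀa₃ = 9.5 − (6·2 + 3.5·1) = 9.5 − 15.5 = -6.

-6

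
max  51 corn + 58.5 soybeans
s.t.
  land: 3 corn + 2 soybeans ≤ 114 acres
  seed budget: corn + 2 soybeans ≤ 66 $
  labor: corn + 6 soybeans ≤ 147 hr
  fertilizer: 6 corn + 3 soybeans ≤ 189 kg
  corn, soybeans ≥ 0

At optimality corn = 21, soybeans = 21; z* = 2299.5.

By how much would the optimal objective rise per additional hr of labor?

6

Check each constraint at x*: land 105/114 (slack 9); seed budget 63/66 (slack 3); labor 147/147 (tight); fertilizer 189/189 (tight).
Slack constraints have shadow price 0 (complementary slackness).
Dual feasibility on the basic columns requires 1·y_labor + 6·y_fertilizer = 51, 6·y_labor + 3·y_fertilizer = 58.5.
This yields shadow prices y_labor = 6, y_fertilizer = 7.5.
Shadow price of labor = 6.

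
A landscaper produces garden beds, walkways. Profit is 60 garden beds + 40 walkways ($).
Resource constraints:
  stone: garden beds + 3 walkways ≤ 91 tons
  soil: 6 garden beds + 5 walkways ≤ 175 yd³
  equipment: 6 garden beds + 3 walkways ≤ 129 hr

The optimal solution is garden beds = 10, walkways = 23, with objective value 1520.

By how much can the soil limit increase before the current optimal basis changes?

9.6

Binding constraints: soil, equipment. The basis is B = [[6,5],[6,3]] with det -12.
Per unit increase in soil, x* moves by d = (-0.25, 0.5).
The basis stays optimal until stone becomes binding; allowable increase = 9.6 yd³.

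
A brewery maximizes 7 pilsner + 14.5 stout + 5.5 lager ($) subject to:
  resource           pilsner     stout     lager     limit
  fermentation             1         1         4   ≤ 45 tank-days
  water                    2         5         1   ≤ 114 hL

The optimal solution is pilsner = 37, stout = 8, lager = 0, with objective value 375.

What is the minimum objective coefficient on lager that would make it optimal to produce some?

At the optimum: fermentation uses 45 of 45 (binding); water uses 114 of 114 (binding).
From A_Bᵀ y = c: 1·y_fermentation + 2·y_water = 7; 1·y_fermentation + 5·y_water = 14.5.
Solving: y_fermentation = 2, y_water = 2.5.
lager enters the basis when its profit ≥ yᵀa₃ = 2·4 + 2.5·1 = 10.5.

10.5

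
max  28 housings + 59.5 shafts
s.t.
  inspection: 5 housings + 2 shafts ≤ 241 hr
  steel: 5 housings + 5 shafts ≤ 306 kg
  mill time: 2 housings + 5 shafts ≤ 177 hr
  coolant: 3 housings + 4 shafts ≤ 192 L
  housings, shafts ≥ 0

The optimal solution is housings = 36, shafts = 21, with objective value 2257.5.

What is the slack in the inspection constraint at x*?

inspection used = 5·36 + 2·21 = 222; slack = 241 − 222 = 19.

19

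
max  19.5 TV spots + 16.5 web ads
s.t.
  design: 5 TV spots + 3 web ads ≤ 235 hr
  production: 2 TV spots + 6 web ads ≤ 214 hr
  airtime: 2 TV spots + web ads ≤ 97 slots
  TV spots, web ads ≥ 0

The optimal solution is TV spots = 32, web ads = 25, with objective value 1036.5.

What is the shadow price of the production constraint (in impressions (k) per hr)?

Binding: design and production. Non-binding: airtime (8 unused).
By complementary slackness, y = 0 for the non-binding constraint.
Dual feasibility on the basic columns requires 5·y_design + 2·y_production = 19.5, 3·y_design + 6·y_production = 16.5.
→ y_design = 3.5 and y_production = 1.
Shadow price of production = 1.

1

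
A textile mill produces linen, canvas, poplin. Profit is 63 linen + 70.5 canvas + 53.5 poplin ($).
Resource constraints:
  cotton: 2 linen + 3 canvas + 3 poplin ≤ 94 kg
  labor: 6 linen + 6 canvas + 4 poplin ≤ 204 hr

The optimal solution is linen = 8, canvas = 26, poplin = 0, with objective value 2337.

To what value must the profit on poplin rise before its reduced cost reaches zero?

Both cotton and labor are binding at x*.
The binding rows give the dual system: 2·y_cotton + 6·y_labor = 63 and 3·y_cotton + 6·y_labor = 70.5.
Solving: y_cotton = 7.5, y_labor = 8.
poplin enters the basis when its profit ≥ yᵀa₃ = 7.5·3 + 8·4 = 54.5.

54.5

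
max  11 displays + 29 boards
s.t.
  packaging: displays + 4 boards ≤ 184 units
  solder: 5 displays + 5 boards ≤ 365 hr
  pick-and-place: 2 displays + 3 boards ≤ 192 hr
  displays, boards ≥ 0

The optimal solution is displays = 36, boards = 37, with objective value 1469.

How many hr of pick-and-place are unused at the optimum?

pick-and-place used = 2·36 + 3·37 = 183; slack = 192 − 183 = 9.

9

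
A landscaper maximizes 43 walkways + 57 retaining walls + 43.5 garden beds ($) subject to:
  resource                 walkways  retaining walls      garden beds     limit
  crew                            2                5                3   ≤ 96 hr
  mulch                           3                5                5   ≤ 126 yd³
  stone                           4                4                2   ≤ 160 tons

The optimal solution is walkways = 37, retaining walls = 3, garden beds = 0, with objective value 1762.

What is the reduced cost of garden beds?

-2.5

At the optimum: crew uses 89 of 96 (slack = 7); mulch uses 126 of 126 (binding); stone uses 160 of 160 (binding).
By complementary slackness, y = 0 for the non-binding constraint.
The binding rows give the dual system: 3·y_mulch + 4·y_stone = 43 and 5·y_mulch + 4·y_stone = 57.
This yields shadow prices y_mulch = 7, y_stone = 5.5.
Reduced cost of garden beds: c₃ − yᵀa₃ = 43.5 − (7·5 + 5.5·2) = 43.5 − 46 = -2.5.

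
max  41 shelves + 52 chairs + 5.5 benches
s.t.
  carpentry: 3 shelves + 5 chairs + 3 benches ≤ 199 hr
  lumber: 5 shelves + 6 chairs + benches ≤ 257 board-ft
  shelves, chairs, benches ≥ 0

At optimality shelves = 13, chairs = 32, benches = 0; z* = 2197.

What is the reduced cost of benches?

Both carpentry and lumber are binding at x*.
From A_Bᵀ y = c: 3·y_carpentry + 5·y_lumber = 41; 5·y_carpentry + 6·y_lumber = 52.
→ y_carpentry = 2 and y_lumber = 7.
Reduced cost of benches: c₃ − yᵀa₃ = 5.5 − (2·3 + 7·1) = 5.5 − 13 = -7.5.

-7.5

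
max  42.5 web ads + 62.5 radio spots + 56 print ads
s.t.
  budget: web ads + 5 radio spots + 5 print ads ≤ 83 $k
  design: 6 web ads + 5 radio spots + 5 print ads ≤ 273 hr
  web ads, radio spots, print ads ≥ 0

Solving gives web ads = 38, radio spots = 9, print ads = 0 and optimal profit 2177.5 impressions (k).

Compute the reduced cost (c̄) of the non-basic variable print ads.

-6.5

Both budget and design are binding at x*.
Dual feasibility on the basic columns requires 1·y_budget + 6·y_design = 42.5, 5·y_budget + 5·y_design = 62.5.
→ y_budget = 6.5 and y_design = 6.
Reduced cost of print ads: c₃ − yᵀa₃ = 56 − (6.5·5 + 6·5) = 56 − 62.5 = -6.5.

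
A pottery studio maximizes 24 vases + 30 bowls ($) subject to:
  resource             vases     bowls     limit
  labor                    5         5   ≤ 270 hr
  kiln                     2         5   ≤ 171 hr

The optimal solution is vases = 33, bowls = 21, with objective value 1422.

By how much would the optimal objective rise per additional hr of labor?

Both labor and kiln are binding at x*.
The binding rows give the dual system: 5·y_labor + 2·y_kiln = 24 and 5·y_labor + 5·y_kiln = 30.
This yields shadow prices y_labor = 4, y_kiln = 2.
Shadow price of labor = 4.

4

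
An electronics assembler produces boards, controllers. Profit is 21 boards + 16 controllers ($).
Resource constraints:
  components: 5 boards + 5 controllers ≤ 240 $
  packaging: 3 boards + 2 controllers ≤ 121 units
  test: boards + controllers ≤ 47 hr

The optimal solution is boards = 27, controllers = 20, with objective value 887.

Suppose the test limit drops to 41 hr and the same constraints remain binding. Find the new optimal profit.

At the optimum: components uses 235 of 240 (slack = 5); packaging uses 121 of 121 (binding); test uses 47 of 47 (binding).
Slack constraints have shadow price 0 (complementary slackness).
The binding rows give the dual system: 3·y_packaging + 1·y_test = 21 and 2·y_packaging + 1·y_test = 16.
→ y_packaging = 5 and y_test = 6.
Δz = y_test·Δb = 6 × (-6) = -36, so new z* = 887 − 36 = 851.

851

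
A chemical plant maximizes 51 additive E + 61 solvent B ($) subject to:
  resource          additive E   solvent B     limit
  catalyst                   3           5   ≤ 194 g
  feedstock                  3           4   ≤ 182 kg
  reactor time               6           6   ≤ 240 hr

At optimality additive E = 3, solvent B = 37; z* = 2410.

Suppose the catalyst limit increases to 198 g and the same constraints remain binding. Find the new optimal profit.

Check each constraint at x*: catalyst 194/194 (tight); feedstock 157/182 (slack 25); reactor time 240/240 (tight).
Since feedstock is not tight, its dual is 0.
From A_Bᵀ y = c: 3·y_catalyst + 6·y_reactor time = 51; 5·y_catalyst + 6·y_reactor time = 61.
→ y_catalyst = 5 and y_reactor time = 6.
Δz = y_catalyst·Δb = 5 × (4) = 20, so new z* = 2410 + 20 = 2430.

2430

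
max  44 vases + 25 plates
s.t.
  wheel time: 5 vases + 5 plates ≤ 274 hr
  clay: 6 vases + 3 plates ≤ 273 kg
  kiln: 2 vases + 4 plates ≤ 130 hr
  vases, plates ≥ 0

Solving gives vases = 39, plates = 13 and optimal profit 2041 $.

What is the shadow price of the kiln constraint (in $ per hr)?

1

Binding: clay and kiln. Non-binding: wheel time (14 unused).
Since wheel time is not tight, its dual is 0.
Dual feasibility on the basic columns requires 6·y_clay + 2·y_kiln = 44, 3·y_clay + 4·y_kiln = 25.
This yields shadow prices y_clay = 7, y_kiln = 1.
Shadow price of kiln = 1.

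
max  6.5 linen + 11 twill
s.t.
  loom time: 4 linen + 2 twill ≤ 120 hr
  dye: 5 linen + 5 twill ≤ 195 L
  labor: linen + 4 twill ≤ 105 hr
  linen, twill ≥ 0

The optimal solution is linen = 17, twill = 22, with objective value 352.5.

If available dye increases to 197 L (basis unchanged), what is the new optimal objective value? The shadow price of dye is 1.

354.5

Δb = 2, so new z* = 352.5 + (1)·(2) = 352.5 + 2 = 354.5.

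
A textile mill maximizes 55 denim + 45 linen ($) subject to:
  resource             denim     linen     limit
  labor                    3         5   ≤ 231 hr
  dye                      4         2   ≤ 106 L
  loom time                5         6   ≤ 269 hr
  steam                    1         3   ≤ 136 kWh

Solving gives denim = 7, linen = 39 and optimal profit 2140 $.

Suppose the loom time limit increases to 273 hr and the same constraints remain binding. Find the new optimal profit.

At the optimum: labor uses 216 of 231 (slack = 15); dye uses 106 of 106 (binding); loom time uses 269 of 269 (binding); steam uses 124 of 136 (slack = 12).
By complementary slackness, y = 0 for the non-binding constraints.
Dual feasibility on the basic columns requires 4·y_dye + 5·y_loom time = 55, 2·y_dye + 6·y_loom time = 45.
This yields shadow prices y_dye = 7.5, y_loom time = 5.
Δz = y_loom time·Δb = 5 × (4) = 20, so new z* = 2140 + 20 = 2160.

2160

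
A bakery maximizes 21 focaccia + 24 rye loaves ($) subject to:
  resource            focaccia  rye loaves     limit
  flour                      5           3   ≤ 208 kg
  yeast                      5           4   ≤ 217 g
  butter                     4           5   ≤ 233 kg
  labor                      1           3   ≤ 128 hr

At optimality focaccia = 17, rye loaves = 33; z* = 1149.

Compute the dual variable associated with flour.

0

At the optimum: flour uses 184 of 208 (slack = 24); yeast uses 217 of 217 (binding); butter uses 233 of 233 (binding); labor uses 116 of 128 (slack = 12).
By complementary slackness, y = 0 for the non-binding constraints.
From A_Bᵀ y = c: 5·y_yeast + 4·y_butter = 21; 4·y_yeast + 5·y_butter = 24.
Solving: y_yeast = 1, y_butter = 4.
Shadow price of flour = 0.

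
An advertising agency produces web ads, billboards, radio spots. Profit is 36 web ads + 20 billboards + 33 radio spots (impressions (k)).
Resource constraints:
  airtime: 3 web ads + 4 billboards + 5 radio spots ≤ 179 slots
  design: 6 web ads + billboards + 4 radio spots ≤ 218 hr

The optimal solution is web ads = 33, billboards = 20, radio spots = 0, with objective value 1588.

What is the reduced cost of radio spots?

Both airtime and design are binding at x*.
Dual feasibility on the basic columns requires 3·y_airtime + 6·y_design = 36, 4·y_airtime + 1·y_design = 20.
Solving: y_airtime = 4, y_design = 4.
Reduced cost of radio spots: c₃ − yᵀa₃ = 33 − (4·5 + 4·4) = 33 − 36 = -3.

-3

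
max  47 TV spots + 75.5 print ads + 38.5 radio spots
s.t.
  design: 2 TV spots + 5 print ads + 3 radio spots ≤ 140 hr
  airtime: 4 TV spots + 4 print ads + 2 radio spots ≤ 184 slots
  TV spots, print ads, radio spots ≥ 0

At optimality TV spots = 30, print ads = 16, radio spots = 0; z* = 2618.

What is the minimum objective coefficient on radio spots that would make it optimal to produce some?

42.5

Both design and airtime are binding at x*.
The binding rows give the dual system: 2·y_design + 4·y_airtime = 47 and 5·y_design + 4·y_airtime = 75.5.
→ y_design = 9.5 and y_airtime = 7.
radio spots enters the basis when its profit ≥ yᵀa₃ = 9.5·3 + 7·2 = 42.5.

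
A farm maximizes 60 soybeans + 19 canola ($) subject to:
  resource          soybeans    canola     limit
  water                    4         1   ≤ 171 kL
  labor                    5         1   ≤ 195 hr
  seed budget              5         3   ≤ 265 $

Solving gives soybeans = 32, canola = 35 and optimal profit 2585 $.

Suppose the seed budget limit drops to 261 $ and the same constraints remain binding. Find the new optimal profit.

At the optimum: water uses 163 of 171 (slack = 8); labor uses 195 of 195 (binding); seed budget uses 265 of 265 (binding).
By complementary slackness, y = 0 for the non-binding constraint.
The binding rows give the dual system: 5·y_labor + 5·y_seed budget = 60 and 1·y_labor + 3·y_seed budget = 19.
This yields shadow prices y_labor = 8.5, y_seed budget = 3.5.
Δz = y_seed budget·Δb = 3.5 × (-4) = -14, so new z* = 2585 − 14 = 2571.

2571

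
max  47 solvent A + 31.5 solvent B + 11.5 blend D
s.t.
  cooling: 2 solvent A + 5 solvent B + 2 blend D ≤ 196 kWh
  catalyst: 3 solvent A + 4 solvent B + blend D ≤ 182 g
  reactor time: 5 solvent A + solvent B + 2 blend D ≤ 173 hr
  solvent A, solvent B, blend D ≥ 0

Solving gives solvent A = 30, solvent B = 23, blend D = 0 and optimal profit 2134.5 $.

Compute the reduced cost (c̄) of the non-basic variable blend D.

Check each constraint at x*: cooling 175/196 (slack 21); catalyst 182/182 (tight); reactor time 173/173 (tight).
Since cooling is not tight, its dual is 0.
The binding rows give the dual system: 3·y_catalyst + 5·y_reactor time = 47 and 4·y_catalyst + 1·y_reactor time = 31.5.
This yields shadow prices y_catalyst = 6.5, y_reactor time = 5.5.
Reduced cost of blend D: c₃ − yᵀa₃ = 11.5 − (6.5·1 + 5.5·2) = 11.5 − 17.5 = -6.

-6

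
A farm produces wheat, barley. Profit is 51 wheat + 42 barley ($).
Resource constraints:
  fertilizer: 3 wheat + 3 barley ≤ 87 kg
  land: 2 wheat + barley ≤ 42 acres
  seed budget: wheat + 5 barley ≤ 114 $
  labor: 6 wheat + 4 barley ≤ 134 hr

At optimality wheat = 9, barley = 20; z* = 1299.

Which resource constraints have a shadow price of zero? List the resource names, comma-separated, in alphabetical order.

land, seed budget

fertilizer: 87/87 (binding)
land: 38/42 (slack 4)
seed budget: 109/114 (slack 5)
labor: 134/134 (binding)
By complementary slackness, a constraint with positive slack has shadow price 0 → land, seed budget.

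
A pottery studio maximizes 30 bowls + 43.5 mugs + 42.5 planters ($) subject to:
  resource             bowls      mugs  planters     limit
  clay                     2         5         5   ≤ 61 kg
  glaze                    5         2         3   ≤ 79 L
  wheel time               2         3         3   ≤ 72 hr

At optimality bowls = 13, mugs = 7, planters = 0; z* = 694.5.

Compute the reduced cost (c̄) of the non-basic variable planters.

At the optimum: clay uses 61 of 61 (binding); glaze uses 79 of 79 (binding); wheel time uses 47 of 72 (slack = 25).
Since wheel time is not tight, its dual is 0.
Dual feasibility on the basic columns requires 2·y_clay + 5·y_glaze = 30, 5·y_clay + 2·y_glaze = 43.5.
→ y_clay = 7.5 and y_glaze = 3.
Reduced cost of planters: c₃ − yᵀa₃ = 42.5 − (7.5·5 + 3·3) = 42.5 − 46.5 = -4.

-4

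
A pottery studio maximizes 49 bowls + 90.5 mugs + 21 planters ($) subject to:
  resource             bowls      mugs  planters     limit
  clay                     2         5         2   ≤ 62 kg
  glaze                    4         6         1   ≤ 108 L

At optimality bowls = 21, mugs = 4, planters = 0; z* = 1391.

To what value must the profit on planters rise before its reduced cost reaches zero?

25

At the optimum: clay uses 62 of 62 (binding); glaze uses 108 of 108 (binding).
The binding rows give the dual system: 2·y_clay + 4·y_glaze = 49 and 5·y_clay + 6·y_glaze = 90.5.
Solving: y_clay = 8.5, y_glaze = 8.
planters enters the basis when its profit ≥ yᵀa₃ = 8.5·2 + 8·1 = 25.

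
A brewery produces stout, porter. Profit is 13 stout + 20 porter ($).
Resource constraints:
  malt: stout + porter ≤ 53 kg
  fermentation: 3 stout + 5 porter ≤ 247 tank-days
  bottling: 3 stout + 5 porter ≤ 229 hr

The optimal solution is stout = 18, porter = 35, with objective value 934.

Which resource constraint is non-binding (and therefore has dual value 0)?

fermentation

malt: 53/53 (binding)
fermentation: 229/247 (slack 18)
bottling: 229/229 (binding)
By complementary slackness, a constraint with positive slack has shadow price 0 → fermentation.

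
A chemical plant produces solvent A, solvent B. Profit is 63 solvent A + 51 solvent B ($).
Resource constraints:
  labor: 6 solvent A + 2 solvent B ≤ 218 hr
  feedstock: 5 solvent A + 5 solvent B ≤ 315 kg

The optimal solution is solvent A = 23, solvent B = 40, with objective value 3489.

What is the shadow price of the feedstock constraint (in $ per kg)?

At the optimum: labor uses 218 of 218 (binding); feedstock uses 315 of 315 (binding).
Dual feasibility on the basic columns requires 6·y_labor + 5·y_feedstock = 63, 2·y_labor + 5·y_feedstock = 51.
→ y_labor = 3 and y_feedstock = 9.
Shadow price of feedstock = 9.

9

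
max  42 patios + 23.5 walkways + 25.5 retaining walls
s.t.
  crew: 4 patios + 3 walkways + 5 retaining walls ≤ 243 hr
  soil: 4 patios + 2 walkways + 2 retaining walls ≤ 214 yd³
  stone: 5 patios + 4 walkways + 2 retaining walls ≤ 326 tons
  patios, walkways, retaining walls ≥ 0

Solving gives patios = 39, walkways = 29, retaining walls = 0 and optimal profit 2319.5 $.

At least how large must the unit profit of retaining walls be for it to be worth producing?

Binding: crew and soil. Non-binding: stone (15 unused).
By complementary slackness, y = 0 for the non-binding constraint.
Dual feasibility on the basic columns requires 4·y_crew + 4·y_soil = 42, 3·y_crew + 2·y_soil = 23.5.
→ y_crew = 2.5 and y_soil = 8.
retaining walls enters the basis when its profit ≥ yᵀa₃ = 2.5·5 + 8·2 = 28.5.

28.5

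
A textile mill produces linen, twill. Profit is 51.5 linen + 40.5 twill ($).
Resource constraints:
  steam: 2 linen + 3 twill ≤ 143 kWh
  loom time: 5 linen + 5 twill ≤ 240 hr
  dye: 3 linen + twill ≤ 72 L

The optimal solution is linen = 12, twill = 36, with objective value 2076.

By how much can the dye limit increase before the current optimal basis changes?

Binding constraints: loom time, dye. The basis is B = [[5,5],[3,1]] with det -10.
Per unit increase in dye, x* moves by d = (0.5, -0.5).
The basis stays optimal until twill reaches 0; allowable increase = 72 L.

72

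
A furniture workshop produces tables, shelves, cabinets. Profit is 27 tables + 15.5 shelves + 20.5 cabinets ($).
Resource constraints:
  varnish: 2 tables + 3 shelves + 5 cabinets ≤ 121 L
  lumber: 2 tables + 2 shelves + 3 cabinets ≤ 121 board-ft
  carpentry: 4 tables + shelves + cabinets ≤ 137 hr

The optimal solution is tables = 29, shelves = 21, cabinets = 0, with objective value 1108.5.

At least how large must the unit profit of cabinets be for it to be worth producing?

Check each constraint at x*: varnish 121/121 (tight); lumber 100/121 (slack 21); carpentry 137/137 (tight).
Since lumber is not tight, its dual is 0.
The binding rows give the dual system: 2·y_varnish + 4·y_carpentry = 27 and 3·y_varnish + 1·y_carpentry = 15.5.
This yields shadow prices y_varnish = 3.5, y_carpentry = 5.
cabinets enters the basis when its profit ≥ yᵀa₃ = 3.5·5 + 5·1 = 22.5.

22.5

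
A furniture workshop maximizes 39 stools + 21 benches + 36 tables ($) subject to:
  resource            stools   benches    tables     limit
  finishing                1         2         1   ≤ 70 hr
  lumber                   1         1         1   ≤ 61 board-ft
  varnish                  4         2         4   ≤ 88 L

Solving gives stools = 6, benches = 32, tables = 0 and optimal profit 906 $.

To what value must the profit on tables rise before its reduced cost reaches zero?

Binding: finishing and varnish. Non-binding: lumber (23 unused).
Since lumber is not tight, its dual is 0.
Dual feasibility on the basic columns requires 1·y_finishing + 4·y_varnish = 39, 2·y_finishing + 2·y_varnish = 21.
→ y_finishing = 1 and y_varnish = 9.5.
tables enters the basis when its profit ≥ yᵀa₃ = 1·1 + 9.5·4 = 39.

39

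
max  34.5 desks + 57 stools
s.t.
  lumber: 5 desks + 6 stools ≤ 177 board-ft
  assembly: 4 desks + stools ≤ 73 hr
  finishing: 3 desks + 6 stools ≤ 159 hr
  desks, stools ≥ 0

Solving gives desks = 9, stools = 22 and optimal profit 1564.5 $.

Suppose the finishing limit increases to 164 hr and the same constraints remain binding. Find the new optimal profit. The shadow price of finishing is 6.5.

Δb = 5, so new z* = 1564.5 + (6.5)·(5) = 1564.5 + 32.5 = 1597.

1597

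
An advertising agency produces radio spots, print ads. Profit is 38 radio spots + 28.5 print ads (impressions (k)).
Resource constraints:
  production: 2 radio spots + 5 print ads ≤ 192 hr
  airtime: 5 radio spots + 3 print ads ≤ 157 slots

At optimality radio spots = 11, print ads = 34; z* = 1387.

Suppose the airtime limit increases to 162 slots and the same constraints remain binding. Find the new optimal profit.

1422

Check each constraint at x*: production 192/192 (tight); airtime 157/157 (tight).
The binding rows give the dual system: 2·y_production + 5·y_airtime = 38 and 5·y_production + 3·y_airtime = 28.5.
→ y_production = 1.5 and y_airtime = 7.
Δz = y_airtime·Δb = 7 × (5) = 35, so new z* = 1387 + 35 = 1422.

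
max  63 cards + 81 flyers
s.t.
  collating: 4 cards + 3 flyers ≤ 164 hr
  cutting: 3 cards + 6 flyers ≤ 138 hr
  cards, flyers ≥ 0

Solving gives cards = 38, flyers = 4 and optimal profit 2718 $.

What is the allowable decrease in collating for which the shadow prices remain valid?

Binding constraints: collating, cutting. The basis is B = [[4,3],[3,6]] with det 15.
Per unit decrease in collating, x* moves by d = (-0.4, 0.2).
The basis stays optimal until cards reaches 0; allowable decrease = 95 hr.

95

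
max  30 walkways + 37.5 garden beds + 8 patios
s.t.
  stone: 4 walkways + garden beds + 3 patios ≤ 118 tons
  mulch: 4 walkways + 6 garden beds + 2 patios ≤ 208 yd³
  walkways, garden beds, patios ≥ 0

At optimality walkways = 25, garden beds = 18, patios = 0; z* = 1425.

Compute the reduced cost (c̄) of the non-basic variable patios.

Both stone and mulch are binding at x*.
The binding rows give the dual system: 4·y_stone + 4·y_mulch = 30 and 1·y_stone + 6·y_mulch = 37.5.
→ y_stone = 1.5 and y_mulch = 6.
Reduced cost of patios: c₃ − yᵀa₃ = 8 − (1.5·3 + 6·2) = 8 − 16.5 = -8.5.

-8.5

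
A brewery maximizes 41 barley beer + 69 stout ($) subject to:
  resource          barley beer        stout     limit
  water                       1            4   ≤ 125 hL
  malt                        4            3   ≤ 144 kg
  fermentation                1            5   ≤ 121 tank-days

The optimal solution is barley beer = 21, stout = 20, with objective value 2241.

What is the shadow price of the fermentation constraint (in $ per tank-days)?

9

At the optimum: water uses 101 of 125 (slack = 24); malt uses 144 of 144 (binding); fermentation uses 121 of 121 (binding).
Slack constraints have shadow price 0 (complementary slackness).
From A_Bᵀ y = c: 4·y_malt + 1·y_fermentation = 41; 3·y_malt + 5·y_fermentation = 69.
→ y_malt = 8 and y_fermentation = 9.
Shadow price of fermentation = 9.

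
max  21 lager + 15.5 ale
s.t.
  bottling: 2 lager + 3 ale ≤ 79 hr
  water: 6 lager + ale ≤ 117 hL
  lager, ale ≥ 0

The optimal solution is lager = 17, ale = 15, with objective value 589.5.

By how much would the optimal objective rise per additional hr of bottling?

4.5

At the optimum: bottling uses 79 of 79 (binding); water uses 117 of 117 (binding).
From A_Bᵀ y = c: 2·y_bottling + 6·y_water = 21; 3·y_bottling + 1·y_water = 15.5.
→ y_bottling = 4.5 and y_water = 2.
Shadow price of bottling = 4.5.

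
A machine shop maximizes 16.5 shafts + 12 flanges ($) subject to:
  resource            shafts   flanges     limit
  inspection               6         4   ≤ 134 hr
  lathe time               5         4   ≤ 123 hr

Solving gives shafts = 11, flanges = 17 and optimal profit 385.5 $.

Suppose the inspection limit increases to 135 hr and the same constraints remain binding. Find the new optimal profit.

At the optimum: inspection uses 134 of 134 (binding); lathe time uses 123 of 123 (binding).
From A_Bᵀ y = c: 6·y_inspection + 5·y_lathe time = 16.5; 4·y_inspection + 4·y_lathe time = 12.
This yields shadow prices y_inspection = 1.5, y_lathe time = 1.5.
Δz = y_inspection·Δb = 1.5 × (1) = 1.5, so new z* = 385.5 + 1.5 = 387.

387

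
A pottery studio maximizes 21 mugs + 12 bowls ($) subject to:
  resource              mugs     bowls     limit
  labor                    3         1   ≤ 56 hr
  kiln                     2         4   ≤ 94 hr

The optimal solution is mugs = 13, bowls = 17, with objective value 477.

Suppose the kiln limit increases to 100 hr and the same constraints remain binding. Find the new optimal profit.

Both labor and kiln are binding at x*.
From A_Bᵀ y = c: 3·y_labor + 2·y_kiln = 21; 1·y_labor + 4·y_kiln = 12.
→ y_labor = 6 and y_kiln = 1.5.
Δz = y_kiln·Δb = 1.5 × (6) = 9, so new z* = 477 + 9 = 486.

486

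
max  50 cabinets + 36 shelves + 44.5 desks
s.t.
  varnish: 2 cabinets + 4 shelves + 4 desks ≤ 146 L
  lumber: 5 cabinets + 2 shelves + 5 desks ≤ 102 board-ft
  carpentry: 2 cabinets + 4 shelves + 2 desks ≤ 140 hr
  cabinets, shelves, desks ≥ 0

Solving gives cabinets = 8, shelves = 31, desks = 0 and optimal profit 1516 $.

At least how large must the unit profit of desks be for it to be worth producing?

Binding: lumber and carpentry. Non-binding: varnish (6 unused).
Slack constraints have shadow price 0 (complementary slackness).
Dual feasibility on the basic columns requires 5·y_lumber + 2·y_carpentry = 50, 2·y_lumber + 4·y_carpentry = 36.
This yields shadow prices y_lumber = 8, y_carpentry = 5.
desks enters the basis when its profit ≥ yᵀa₃ = 8·5 + 5·2 = 50.

50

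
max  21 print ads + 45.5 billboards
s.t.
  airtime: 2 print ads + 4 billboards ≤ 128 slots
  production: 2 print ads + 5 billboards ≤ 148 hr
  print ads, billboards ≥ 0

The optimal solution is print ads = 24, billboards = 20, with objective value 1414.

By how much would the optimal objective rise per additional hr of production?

At the optimum: airtime uses 128 of 128 (binding); production uses 148 of 148 (binding).
The binding rows give the dual system: 2·y_airtime + 2·y_production = 21 and 4·y_airtime + 5·y_production = 45.5.
This yields shadow prices y_airtime = 7, y_production = 3.5.
Shadow price of production = 3.5.

3.5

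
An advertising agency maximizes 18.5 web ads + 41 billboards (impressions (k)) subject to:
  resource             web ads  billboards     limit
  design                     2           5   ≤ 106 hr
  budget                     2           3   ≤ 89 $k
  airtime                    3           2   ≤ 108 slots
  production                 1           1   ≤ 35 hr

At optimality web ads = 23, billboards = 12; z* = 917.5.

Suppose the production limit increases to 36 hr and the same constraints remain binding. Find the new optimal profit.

921

At the optimum: design uses 106 of 106 (binding); budget uses 82 of 89 (slack = 7); airtime uses 93 of 108 (slack = 15); production uses 35 of 35 (binding).
Slack constraints have shadow price 0 (complementary slackness).
The binding rows give the dual system: 2·y_design + 1·y_production = 18.5 and 5·y_design + 1·y_production = 41.
Solving: y_design = 7.5, y_production = 3.5.
Δz = y_production·Δb = 3.5 × (1) = 3.5, so new z* = 917.5 + 3.5 = 921.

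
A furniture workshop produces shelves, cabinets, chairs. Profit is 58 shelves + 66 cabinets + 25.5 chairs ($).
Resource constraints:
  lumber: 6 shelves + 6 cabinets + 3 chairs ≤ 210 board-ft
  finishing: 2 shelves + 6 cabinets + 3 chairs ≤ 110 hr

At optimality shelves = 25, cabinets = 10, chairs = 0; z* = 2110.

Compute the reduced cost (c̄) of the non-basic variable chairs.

Both lumber and finishing are binding at x*.
The binding rows give the dual system: 6·y_lumber + 2·y_finishing = 58 and 6·y_lumber + 6·y_finishing = 66.
→ y_lumber = 9 and y_finishing = 2.
Reduced cost of chairs: c₃ − yᵀa₃ = 25.5 − (9·3 + 2·3) = 25.5 − 33 = -7.5.

-7.5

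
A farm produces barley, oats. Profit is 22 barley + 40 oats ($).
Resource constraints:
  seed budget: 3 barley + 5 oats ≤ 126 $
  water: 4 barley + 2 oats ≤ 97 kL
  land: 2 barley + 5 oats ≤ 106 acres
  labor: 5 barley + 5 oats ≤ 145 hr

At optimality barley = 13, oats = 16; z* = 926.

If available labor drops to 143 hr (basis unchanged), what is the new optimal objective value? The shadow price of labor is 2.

Δb = -2, so new z* = 926 + (2)·(-2) = 926 − 4 = 922.

922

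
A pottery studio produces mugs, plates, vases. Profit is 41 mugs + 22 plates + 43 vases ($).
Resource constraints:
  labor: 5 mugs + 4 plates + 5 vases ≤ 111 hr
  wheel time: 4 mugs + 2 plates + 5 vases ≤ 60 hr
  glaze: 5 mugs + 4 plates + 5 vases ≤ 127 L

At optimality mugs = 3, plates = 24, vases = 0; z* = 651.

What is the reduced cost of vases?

At the optimum: labor uses 111 of 111 (binding); wheel time uses 60 of 60 (binding); glaze uses 111 of 127 (slack = 16).
By complementary slackness, y = 0 for the non-binding constraint.
Dual feasibility on the basic columns requires 5·y_labor + 4·y_wheel time = 41, 4·y_labor + 2·y_wheel time = 22.
Solving: y_labor = 1, y_wheel time = 9.
Reduced cost of vases: c₃ − yᵀa₃ = 43 − (1·5 + 9·5) = 43 − 50 = -7.

-7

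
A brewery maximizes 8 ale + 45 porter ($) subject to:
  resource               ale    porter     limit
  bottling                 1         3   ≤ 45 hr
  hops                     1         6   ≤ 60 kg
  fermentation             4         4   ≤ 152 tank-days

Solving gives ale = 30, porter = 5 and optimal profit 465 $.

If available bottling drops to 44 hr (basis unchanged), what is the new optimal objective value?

Check each constraint at x*: bottling 45/45 (tight); hops 60/60 (tight); fermentation 140/152 (slack 12).
Slack constraints have shadow price 0 (complementary slackness).
Dual feasibility on the basic columns requires 1·y_bottling + 1·y_hops = 8, 3·y_bottling + 6·y_hops = 45.
This yields shadow prices y_bottling = 1, y_hops = 7.
Δz = y_bottling·Δb = 1 × (-1) = -1, so new z* = 465 − 1 = 464.

464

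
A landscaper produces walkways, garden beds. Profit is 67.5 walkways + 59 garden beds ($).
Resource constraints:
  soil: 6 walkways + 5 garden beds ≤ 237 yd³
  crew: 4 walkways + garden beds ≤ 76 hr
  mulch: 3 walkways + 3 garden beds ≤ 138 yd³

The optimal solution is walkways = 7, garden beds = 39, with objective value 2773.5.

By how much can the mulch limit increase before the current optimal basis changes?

Binding constraints: soil, mulch. The basis is B = [[6,5],[3,3]] with det 3.
Per unit increase in mulch, x* moves by d = (-1.6667, 2).
The basis stays optimal until walkways reaches 0; allowable increase = 4.2 yd³.

4.2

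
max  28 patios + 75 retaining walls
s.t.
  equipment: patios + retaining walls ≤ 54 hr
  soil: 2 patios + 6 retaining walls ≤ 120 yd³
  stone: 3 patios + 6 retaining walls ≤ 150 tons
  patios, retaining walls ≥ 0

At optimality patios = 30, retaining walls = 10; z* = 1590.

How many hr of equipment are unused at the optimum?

equipment used = 1·30 + 1·10 = 40; slack = 54 − 40 = 14.

14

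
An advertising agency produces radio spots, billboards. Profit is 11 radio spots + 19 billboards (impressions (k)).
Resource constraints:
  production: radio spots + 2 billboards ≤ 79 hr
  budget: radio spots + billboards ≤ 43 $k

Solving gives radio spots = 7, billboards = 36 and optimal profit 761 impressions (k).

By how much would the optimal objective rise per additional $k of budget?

At the optimum: production uses 79 of 79 (binding); budget uses 43 of 43 (binding).
The binding rows give the dual system: 1·y_production + 1·y_budget = 11 and 2·y_production + 1·y_budget = 19.
Solving: y_production = 8, y_budget = 3.
Shadow price of budget = 3.

3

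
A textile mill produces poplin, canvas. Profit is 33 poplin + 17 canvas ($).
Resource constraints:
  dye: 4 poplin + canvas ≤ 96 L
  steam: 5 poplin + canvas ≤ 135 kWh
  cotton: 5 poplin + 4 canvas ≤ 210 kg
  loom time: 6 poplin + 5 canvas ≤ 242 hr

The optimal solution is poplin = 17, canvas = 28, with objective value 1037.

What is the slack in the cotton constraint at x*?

cotton used = 5·17 + 4·28 = 197; slack = 210 − 197 = 13.

13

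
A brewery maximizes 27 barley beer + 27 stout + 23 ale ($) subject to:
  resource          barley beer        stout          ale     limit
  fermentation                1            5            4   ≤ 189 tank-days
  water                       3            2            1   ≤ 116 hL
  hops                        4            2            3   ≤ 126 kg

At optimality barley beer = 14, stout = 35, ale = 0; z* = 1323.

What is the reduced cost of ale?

Check each constraint at x*: fermentation 189/189 (tight); water 112/116 (slack 4); hops 126/126 (tight).
Slack constraints have shadow price 0 (complementary slackness).
The binding rows give the dual system: 1·y_fermentation + 4·y_hops = 27 and 5·y_fermentation + 2·y_hops = 27.
Solving: y_fermentation = 3, y_hops = 6.
Reduced cost of ale: c₃ − yᵀa₃ = 23 − (3·4 + 6·3) = 23 − 30 = -7.

-7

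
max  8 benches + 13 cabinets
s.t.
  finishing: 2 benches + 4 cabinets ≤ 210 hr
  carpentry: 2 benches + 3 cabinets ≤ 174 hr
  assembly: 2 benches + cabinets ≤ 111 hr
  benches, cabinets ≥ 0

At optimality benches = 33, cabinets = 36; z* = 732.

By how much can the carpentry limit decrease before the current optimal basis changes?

Binding constraints: finishing, carpentry. The basis is B = [[2,4],[2,3]] with det -2.
Per unit decrease in carpentry, x* moves by d = (-2, 1).
The basis stays optimal until benches reaches 0; allowable decrease = 16.5 hr.

16.5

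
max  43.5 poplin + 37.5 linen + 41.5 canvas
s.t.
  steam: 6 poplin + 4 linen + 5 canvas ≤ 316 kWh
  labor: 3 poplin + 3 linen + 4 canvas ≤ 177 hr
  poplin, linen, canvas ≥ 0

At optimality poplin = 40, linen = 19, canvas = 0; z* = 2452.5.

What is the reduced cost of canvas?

-7.5

At the optimum: steam uses 316 of 316 (binding); labor uses 177 of 177 (binding).
From A_Bᵀ y = c: 6·y_steam + 3·y_labor = 43.5; 4·y_steam + 3·y_labor = 37.5.
→ y_steam = 3 and y_labor = 8.5.
Reduced cost of canvas: c₃ − yᵀa₃ = 41.5 − (3·5 + 8.5·4) = 41.5 − 49 = -7.5.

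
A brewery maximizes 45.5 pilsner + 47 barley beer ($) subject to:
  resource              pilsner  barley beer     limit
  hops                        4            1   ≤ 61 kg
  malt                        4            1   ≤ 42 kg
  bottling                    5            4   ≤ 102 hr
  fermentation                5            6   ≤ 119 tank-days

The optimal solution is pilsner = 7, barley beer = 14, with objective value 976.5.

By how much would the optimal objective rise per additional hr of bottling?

Check each constraint at x*: hops 42/61 (slack 19); malt 42/42 (tight); bottling 91/102 (slack 11); fermentation 119/119 (tight).
Since hops, bottling are not tight, their duals are 0.
The binding rows give the dual system: 4·y_malt + 5·y_fermentation = 45.5 and 1·y_malt + 6·y_fermentation = 47.
Solving: y_malt = 2, y_fermentation = 7.5.
Shadow price of bottling = 0.

0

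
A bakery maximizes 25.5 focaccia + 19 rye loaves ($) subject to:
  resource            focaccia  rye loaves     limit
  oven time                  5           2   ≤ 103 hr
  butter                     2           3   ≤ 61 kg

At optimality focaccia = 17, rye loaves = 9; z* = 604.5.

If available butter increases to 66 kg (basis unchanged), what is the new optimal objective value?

624.5

At the optimum: oven time uses 103 of 103 (binding); butter uses 61 of 61 (binding).
Dual feasibility on the basic columns requires 5·y_oven time + 2·y_butter = 25.5, 2·y_oven time + 3·y_butter = 19.
This yields shadow prices y_oven time = 3.5, y_butter = 4.
Δz = y_butter·Δb = 4 × (5) = 20, so new z* = 604.5 + 20 = 624.5.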